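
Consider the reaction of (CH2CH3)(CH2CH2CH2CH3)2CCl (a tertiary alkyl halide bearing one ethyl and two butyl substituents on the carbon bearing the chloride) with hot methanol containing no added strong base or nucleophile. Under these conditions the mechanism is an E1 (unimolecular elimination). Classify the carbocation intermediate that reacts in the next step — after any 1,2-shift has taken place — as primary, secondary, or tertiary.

Step 1: Rate-determining heterolysis of the C–Cl bond gives Cl⁻ and a tertiary carbocation.
No single 1,2-shift to an adjacent carbon would give a more-substituted cation, so no rearrangement occurs.

tertiary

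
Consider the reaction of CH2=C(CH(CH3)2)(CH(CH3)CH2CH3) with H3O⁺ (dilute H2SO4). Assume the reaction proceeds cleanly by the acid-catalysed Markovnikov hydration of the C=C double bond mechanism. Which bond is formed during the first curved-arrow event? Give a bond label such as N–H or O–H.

C–H

Step 1: Protonation of the alkene by H3O⁺: the π bond acts as the nucleophile and picks up H⁺, giving the more stable (Markovnikov) tertiary carbocation. H2O is released.
The bond formed in this step is the C–H bond.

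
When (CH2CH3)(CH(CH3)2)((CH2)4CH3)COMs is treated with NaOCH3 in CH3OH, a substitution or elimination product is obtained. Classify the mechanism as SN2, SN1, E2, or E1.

Conditions: a strong base with a tertiary substrate bearing a β-hydrogen.
These conditions are the textbook signature of the E2 pathway.
A strong (often hindered) base removes a β-H in concert with loss of the leaving group — bimolecular elimination.

E2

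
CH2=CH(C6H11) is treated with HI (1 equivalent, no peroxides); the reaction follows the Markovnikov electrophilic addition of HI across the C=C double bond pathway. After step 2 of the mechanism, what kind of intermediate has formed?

Step 1: Protonation of the alkene by HI: the π bond acts as the nucleophile and picks up H⁺, giving the more stable (Markovnikov) secondary carbocation. The H–I bond breaks heterolytically, releasing I⁻.
Step 2: A hydride (H with its bonding pair) migrates from the adjacent cyclohexyl carbon to the cationic centre — a 1,2-hydride shift — upgrading the secondary cation to a tertiary one.
After step 2 the species present is a tertiary carbocation.

tertiary carbocation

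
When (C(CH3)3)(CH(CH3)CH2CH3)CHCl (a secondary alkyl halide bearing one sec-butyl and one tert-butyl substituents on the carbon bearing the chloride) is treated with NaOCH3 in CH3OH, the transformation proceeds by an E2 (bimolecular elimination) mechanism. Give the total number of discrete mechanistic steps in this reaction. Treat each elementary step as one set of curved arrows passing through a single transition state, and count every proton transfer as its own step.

Step 1: In one step, CH3O⁻ pulls off a β-proton, the C–Cl bond cleaves, and a C=C double bond forms between the α- and β-carbons (E2, anti elimination).
Total: 1 elementary step.

1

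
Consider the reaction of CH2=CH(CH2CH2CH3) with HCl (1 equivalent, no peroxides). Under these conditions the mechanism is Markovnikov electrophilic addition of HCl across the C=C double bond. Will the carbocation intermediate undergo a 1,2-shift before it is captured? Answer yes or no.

The first-formed carbocation is secondary.
No single 1,2-shift to an adjacent carbon would produce a more-substituted cation than the one already present, so no rearrangement occurs.

no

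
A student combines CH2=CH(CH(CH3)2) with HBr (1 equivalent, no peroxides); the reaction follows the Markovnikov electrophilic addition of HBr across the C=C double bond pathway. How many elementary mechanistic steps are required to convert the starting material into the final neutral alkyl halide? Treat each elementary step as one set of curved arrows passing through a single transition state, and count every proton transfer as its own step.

3

Step 1: Electrophilic addition begins with the π(C=C) electrons forming a bond to the proton of HBr. Following Markovnikov's rule, the resulting cation is secondary. The H–Br bond breaks heterolytically, releasing Br⁻.
Step 2: A 1,2-hydride shift from the adjacent isopropyl carbon moves the positive charge from the secondary centre to an adjacent carbon, generating a more stable tertiary carbocation.
Step 3: Nucleophilic attack by Br⁻ on the carbocation completes the addition, giving R–Br.
Total: 3 elementary steps.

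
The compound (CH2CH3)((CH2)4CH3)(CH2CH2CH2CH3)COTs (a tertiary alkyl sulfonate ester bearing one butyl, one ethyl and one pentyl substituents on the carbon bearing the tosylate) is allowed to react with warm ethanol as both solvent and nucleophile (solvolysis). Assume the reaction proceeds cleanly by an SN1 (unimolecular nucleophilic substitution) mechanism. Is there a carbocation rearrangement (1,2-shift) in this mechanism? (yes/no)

no

The first-formed carbocation is tertiary.
No single 1,2-shift to an adjacent carbon would produce a more-substituted cation than the one already present, so no rearrangement occurs.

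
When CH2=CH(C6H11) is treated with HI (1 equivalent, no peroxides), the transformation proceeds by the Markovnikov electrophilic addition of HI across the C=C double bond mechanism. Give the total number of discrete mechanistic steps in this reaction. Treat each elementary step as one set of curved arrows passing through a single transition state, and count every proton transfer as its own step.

3

Step 1: Electrophilic addition begins with the π(C=C) electrons forming a bond to the proton of HI. Following Markovnikov's rule, the resulting cation is secondary. The H–I bond breaks heterolytically, releasing I⁻.
Step 2: A hydride (H with its bonding pair) migrates from the adjacent cyclohexyl carbon to the cationic centre — a 1,2-hydride shift — upgrading the secondary cation to a tertiary one.
Step 3: Nucleophilic attack by I⁻ on the carbocation completes the addition, giving R–I.
Total: 3 elementary steps.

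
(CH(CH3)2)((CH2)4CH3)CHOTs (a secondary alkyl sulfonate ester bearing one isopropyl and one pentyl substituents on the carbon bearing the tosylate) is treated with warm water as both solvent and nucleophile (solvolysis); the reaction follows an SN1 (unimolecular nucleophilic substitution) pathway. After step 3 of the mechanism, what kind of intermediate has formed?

Step 1: The C–O bond breaks with both electrons going to the tosylate; TsO⁻ leaves and a secondary carbocation remains.
Step 2: A 1,2-hydride shift from the adjacent isopropyl carbon moves the positive charge from the secondary centre to an adjacent carbon, generating a more stable tertiary carbocation.
Step 3: A lone pair on the oxygen of H2O attacks the carbocation, forming a new C–O σ-bond and an oxonium ion.
After step 3 the species present is an oxonium ion.

oxonium ion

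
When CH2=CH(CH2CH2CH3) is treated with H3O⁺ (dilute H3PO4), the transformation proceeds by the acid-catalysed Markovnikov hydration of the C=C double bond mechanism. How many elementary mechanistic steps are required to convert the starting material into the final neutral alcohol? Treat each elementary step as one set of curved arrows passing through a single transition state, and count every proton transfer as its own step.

3

Step 1: The π electrons of the C=C bond attack a proton of H3O⁺; Markovnikov addition places the new C–H on the less-substituted alkene carbon, so the positive charge ends up on the more-substituted carbon — a secondary carbocation. H2O is released.
(No 1,2-shift: no single shift to an adjacent carbon would give a more stable cation.)
Step 2: Water acts as the nucleophile: an oxygen lone pair bonds to the cationic carbon, giving an oxonium-ion intermediate.
Step 3: Deprotonation of the oxonium ion by a water molecule delivers the neutral alcohol and regenerates the acid catalyst.
Total: 3 elementary steps.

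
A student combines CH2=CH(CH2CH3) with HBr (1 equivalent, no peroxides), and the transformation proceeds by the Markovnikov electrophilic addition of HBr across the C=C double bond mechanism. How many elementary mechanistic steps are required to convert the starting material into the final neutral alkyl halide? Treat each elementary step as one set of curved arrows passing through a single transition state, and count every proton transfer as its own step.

Step 1: The π electrons of the C=C bond attack a proton of HBr; Markovnikov addition places the new C–H on the less-substituted alkene carbon, so the positive charge ends up on the more-substituted carbon — a secondary carbocation. The H–Br bond breaks heterolytically, releasing Br⁻.
(No 1,2-shift: no single shift to an adjacent carbon would give a more stable cation.)
Step 2: Nucleophilic attack by Br⁻ on the carbocation completes the addition, giving R–Br.
Total: 2 elementary steps.

2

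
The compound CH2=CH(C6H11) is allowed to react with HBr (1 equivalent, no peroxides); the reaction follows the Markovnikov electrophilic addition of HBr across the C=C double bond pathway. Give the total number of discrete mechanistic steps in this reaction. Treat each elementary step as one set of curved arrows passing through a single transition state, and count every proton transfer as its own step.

3

Step 1: Protonation of the alkene by HBr: the π bond acts as the nucleophile and picks up H⁺, giving the more stable (Markovnikov) secondary carbocation. The H–Br bond breaks heterolytically, releasing Br⁻.
Step 2: A hydride (H with its bonding pair) migrates from the adjacent cyclohexyl carbon to the cationic centre — a 1,2-hydride shift — upgrading the secondary cation to a tertiary one.
Step 3: Nucleophilic attack by Br⁻ on the carbocation completes the addition, giving R–Br.
Total: 3 elementary steps.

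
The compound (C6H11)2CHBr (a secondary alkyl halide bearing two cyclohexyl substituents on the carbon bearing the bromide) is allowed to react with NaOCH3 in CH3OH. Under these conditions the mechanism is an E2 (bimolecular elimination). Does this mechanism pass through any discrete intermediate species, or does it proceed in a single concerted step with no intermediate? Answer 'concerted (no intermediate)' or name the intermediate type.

concerted (no intermediate)

Concerted anti-periplanar elimination: CH3O⁻ abstracts a β-H while Br⁻ leaves, and the C–H electrons become the new C=C π bond — all in a single transition state.
All bond changes occur in one transition state; no discrete intermediate is formed.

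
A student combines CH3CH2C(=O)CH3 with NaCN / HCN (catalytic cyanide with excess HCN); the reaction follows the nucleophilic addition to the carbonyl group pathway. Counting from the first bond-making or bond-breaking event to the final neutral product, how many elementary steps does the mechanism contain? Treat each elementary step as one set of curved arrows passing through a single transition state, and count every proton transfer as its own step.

Step 1: Nucleophilic addition: CN⁻ adds to the carbonyl carbon, pushing the π(C=O) electron pair onto oxygen and giving a tetrahedral alkoxide.
Step 2: The alkoxide oxygen removes a proton from HCN present in the mixture, giving a cyanohydrin and regenerating CN⁻.
Total: 2 elementary steps.

2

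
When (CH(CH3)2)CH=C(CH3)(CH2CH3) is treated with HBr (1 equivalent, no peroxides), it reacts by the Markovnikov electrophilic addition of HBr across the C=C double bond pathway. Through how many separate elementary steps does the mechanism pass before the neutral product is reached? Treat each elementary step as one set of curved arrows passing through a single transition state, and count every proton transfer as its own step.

Step 1: The π electrons of the C=C bond attack a proton of HBr; Markovnikov addition places the new C–H on the less-substituted alkene carbon, so the positive charge ends up on the more-substituted carbon — a tertiary carbocation. The H–Br bond breaks heterolytically, releasing Br⁻.
(No 1,2-shift: no single shift to an adjacent carbon would give a more stable cation.)
Step 2: Br⁻ captures the cation: a lone pair on Br⁻ fills the empty p orbital, producing the alkyl halide product.
Total: 2 elementary steps.

2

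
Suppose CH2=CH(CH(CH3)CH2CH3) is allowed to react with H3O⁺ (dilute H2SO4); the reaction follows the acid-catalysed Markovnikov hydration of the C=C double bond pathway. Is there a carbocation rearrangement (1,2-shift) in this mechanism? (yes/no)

The first-formed carbocation is secondary.
The adjacent sec-butyl carbon already bears 2 other carbon substituents and has a hydrogen to migrate; after a 1,2-hydride shift from that carbon the positive charge sits on a tertiary centre.
Tertiary is more stable than secondary, so the shift occurs.

yes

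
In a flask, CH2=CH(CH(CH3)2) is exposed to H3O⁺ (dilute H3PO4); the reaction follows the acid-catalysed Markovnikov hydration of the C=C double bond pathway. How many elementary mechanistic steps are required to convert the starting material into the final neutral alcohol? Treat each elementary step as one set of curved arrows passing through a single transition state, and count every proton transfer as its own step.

Step 1: The π electrons of the C=C bond attack a proton of H3O⁺; Markovnikov addition places the new C–H on the less-substituted alkene carbon, so the positive charge ends up on the more-substituted carbon — a secondary carbocation. H2O is released.
Step 2: Carbocation rearrangement: a 1,2-hydride shift from the adjacent isopropyl carbon converts the initially-formed secondary cation into the more stable tertiary cation.
Step 3: Nucleophilic capture of the cation by H2O produces the protonated alcohol (an oxonium ion).
Step 4: Deprotonation of the oxonium ion by a water molecule delivers the neutral alcohol and regenerates the acid catalyst.
Total: 4 elementary steps.

4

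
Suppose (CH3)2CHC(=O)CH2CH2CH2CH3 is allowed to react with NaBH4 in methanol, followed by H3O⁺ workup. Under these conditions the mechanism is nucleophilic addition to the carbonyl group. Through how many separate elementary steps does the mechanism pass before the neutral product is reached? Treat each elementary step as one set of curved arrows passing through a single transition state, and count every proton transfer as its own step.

Step 1: A lone pair / filled orbital on H⁻ (delivered from BH4⁻) attacks the electrophilic carbonyl carbon; the π(C=O) electrons shift onto oxygen, producing a tetrahedral alkoxide intermediate.
Step 2: On H3O⁺ workup the alkoxide oxygen is protonated, giving an alcohol.
Total: 2 elementary steps.

2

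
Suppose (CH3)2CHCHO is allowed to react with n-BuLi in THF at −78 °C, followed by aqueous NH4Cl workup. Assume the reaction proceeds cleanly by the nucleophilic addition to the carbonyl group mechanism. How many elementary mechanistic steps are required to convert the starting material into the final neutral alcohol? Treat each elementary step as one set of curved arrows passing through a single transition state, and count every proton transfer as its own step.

2

Step 1: the carbanion-like carbon of n-BuLi attacks the sp² carbonyl carbon; the C=O π bond breaks and the electrons end up as a lone pair on the alkoxide oxygen of the tetrahedral intermediate.
Step 2: Protonation of the alkoxide by aqueous NH4Cl workup furnishes an alcohol.
Total: 2 elementary steps.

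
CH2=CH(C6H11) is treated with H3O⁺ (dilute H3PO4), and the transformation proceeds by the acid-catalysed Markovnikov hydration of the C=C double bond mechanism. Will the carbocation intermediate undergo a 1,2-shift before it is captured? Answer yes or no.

The first-formed carbocation is secondary.
The adjacent cyclohexyl carbon already bears 2 other carbon substituents and has a hydrogen to migrate; after a 1,2-hydride shift from that carbon the positive charge sits on a tertiary centre.
Tertiary is more stable than secondary, so the shift occurs.

yes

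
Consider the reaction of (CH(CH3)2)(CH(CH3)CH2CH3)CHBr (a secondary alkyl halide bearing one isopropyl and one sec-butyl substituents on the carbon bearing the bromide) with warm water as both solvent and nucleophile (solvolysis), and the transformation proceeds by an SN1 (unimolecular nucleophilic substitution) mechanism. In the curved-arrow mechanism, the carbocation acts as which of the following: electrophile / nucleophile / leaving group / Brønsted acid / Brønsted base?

Step 3: A lone pair on the oxygen of H2O attacks the carbocation, forming a new C–O σ-bond and an oxonium ion.
The carbocation accepts an electron pair into an empty or π* orbital — it is the electrophile.

electrophile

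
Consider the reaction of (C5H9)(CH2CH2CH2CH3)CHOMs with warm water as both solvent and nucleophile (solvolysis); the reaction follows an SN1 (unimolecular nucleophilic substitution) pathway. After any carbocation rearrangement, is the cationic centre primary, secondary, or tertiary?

tertiary

Step 1: The C–O bond breaks with both electrons going to the mesylate; MsO⁻ leaves and a secondary carbocation remains.
Step 2: A 1,2-hydride shift from the adjacent cyclopentyl carbon moves the positive charge from the secondary centre to an adjacent carbon, generating a more stable tertiary carbocation.
The cation rearranges from secondary to tertiary via a 1,2-hydride shift from the adjacent cyclopentyl carbon; the tertiary cation is what reacts next.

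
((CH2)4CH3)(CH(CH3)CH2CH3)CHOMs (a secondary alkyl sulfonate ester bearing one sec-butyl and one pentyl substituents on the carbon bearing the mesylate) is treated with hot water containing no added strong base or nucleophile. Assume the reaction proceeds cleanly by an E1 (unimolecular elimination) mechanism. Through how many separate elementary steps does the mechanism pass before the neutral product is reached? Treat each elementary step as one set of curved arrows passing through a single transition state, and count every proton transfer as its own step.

Step 1: Rate-determining heterolysis of the C–O bond gives MsO⁻ and a secondary carbocation.
Step 2: Carbocation rearrangement: a 1,2-hydride shift from the adjacent sec-butyl carbon converts the initially-formed secondary cation into the more stable tertiary cation.
Step 3: A weak base (a water molecule from the solvent) removes a proton from a carbon adjacent to the cationic centre; the electrons of that C–H bond become the new π(C=C) bond, giving the alkene.
Total: 3 elementary steps.

3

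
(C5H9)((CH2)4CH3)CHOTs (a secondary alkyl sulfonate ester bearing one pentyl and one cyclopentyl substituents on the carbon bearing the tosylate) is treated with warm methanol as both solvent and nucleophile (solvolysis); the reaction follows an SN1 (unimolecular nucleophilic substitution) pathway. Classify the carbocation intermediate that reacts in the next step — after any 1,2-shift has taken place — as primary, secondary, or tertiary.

tertiary

Step 1: The C–O bond breaks with both electrons going to the tosylate; TsO⁻ leaves and a secondary carbocation remains.
Step 2: A 1,2-hydride shift from the adjacent cyclopentyl carbon moves the positive charge from the secondary centre to an adjacent carbon, generating a more stable tertiary carbocation.
The cation rearranges from secondary to tertiary via a 1,2-hydride shift from the adjacent cyclopentyl carbon; the tertiary cation is what reacts next.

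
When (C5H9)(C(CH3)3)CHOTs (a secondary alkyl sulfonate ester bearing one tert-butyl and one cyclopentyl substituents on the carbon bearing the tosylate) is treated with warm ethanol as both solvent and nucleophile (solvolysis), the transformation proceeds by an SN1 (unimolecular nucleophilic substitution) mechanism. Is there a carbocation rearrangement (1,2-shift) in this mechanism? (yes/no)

yes

The first-formed carbocation is secondary.
The adjacent cyclopentyl carbon already bears 2 other carbon substituents and has a hydrogen to migrate; after a 1,2-hydride shift from that carbon the positive charge sits on a tertiary centre.
Tertiary is more stable than secondary, so the shift occurs.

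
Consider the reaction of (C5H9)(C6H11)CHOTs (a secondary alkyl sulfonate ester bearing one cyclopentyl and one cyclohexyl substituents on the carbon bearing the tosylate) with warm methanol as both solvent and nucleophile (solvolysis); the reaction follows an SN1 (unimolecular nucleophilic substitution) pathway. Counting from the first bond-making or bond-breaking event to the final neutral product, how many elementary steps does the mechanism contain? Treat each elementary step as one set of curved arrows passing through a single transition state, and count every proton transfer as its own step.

Step 1: Ionisation: the C–O σ-bond cleaves heterolytically; both bonding electrons depart with TsO⁻, leaving a secondary carbocation at the α-carbon.
Step 2: Carbocation rearrangement: a 1,2-hydride shift from the adjacent cyclopentyl carbon converts the initially-formed secondary cation into the more stable tertiary cation.
Step 3: Nucleophilic capture: the oxygen of CH3OH bonds to the cationic carbon, producing an oxonium-ion intermediate.
Step 4: Deprotonation of the oxonium oxygen by solvent methanol yields the neutral ether.
Total: 4 elementary steps.

4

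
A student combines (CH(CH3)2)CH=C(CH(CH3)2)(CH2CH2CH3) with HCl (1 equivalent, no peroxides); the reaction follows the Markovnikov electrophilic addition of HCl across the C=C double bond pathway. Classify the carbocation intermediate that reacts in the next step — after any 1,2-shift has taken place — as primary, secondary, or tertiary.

Step 1: The π electrons of the C=C bond attack a proton of HCl; Markovnikov addition places the new C–H on the less-substituted alkene carbon, so the positive charge ends up on the more-substituted carbon — a tertiary carbocation. The H–Cl bond breaks heterolytically, releasing Cl⁻.
No single 1,2-shift to an adjacent carbon would give a more-substituted cation, so no rearrangement occurs.

tertiary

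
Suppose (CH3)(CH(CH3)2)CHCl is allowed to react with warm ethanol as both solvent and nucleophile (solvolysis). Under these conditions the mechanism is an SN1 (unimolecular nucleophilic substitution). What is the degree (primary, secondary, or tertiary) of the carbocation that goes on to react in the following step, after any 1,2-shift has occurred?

Step 1: Unassisted departure of Cl⁻ (taking the C–Cl bonding pair) generates a secondary carbocation.
Step 2: A hydride (H with its bonding pair) migrates from the adjacent isopropyl carbon to the cationic centre — a 1,2-hydride shift — upgrading the secondary cation to a tertiary one.
The cation rearranges from secondary to tertiary via a 1,2-hydride shift from the adjacent isopropyl carbon; the tertiary cation is what reacts next.

tertiary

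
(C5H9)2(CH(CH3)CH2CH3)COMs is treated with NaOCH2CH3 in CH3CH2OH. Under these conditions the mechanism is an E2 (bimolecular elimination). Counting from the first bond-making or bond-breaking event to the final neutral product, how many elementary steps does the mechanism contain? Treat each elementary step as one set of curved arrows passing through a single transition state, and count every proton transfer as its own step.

1

Step 1: The strong base CH3CH2O⁻ removes a β-hydrogen; in the same concerted event the electrons of the breaking C–H bond form the new π(C=C) bond and the C–O σ-bond breaks, expelling MsO⁻. Anti-periplanar geometry; one transition state.
Total: 1 elementary step.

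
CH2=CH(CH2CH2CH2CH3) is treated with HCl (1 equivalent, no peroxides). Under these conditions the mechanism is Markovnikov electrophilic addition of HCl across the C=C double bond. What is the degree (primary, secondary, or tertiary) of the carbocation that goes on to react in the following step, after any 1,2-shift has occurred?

Step 1: The π electrons of the C=C bond attack a proton of HCl; Markovnikov addition places the new C–H on the less-substituted alkene carbon, so the positive charge ends up on the more-substituted carbon — a secondary carbocation. The H–Cl bond breaks heterolytically, releasing Cl⁻.
No single 1,2-shift to an adjacent carbon would give a more-substituted cation, so no rearrangement occurs.

secondary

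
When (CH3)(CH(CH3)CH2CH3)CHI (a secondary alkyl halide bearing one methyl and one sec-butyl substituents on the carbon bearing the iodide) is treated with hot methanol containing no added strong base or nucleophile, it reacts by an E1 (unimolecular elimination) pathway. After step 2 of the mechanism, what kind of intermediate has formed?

Step 1: Ionisation: the C–I σ-bond cleaves heterolytically; both bonding electrons depart with I⁻, leaving a secondary carbocation at the α-carbon.
Step 2: A hydride (H with its bonding pair) migrates from the adjacent sec-butyl carbon to the cationic centre — a 1,2-hydride shift — upgrading the secondary cation to a tertiary one.
After step 2 the species present is a tertiary carbocation.

tertiary carbocation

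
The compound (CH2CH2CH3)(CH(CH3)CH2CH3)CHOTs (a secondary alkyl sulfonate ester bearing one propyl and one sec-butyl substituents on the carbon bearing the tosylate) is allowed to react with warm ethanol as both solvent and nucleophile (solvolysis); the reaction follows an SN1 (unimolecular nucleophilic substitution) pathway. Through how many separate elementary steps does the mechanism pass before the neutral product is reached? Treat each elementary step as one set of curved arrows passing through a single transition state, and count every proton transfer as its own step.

4

Step 1: Rate-determining heterolysis of the C–O bond gives TsO⁻ and a secondary carbocation.
Step 2: A 1,2-hydride shift from the adjacent sec-butyl carbon moves the positive charge from the secondary centre to an adjacent carbon, generating a more stable tertiary carbocation.
Step 3: A lone pair on the oxygen of CH3CH2OH attacks the carbocation, forming a new C–O σ-bond and an oxonium ion.
Step 4: Proton transfer from the O–H of the oxonium ion to a solvent molecule delivers the neutral ether.
Total: 4 elementary steps.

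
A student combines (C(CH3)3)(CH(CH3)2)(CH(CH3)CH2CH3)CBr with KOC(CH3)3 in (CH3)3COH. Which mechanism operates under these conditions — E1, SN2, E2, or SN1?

E2

Conditions: a strong/bulky base with a tertiary substrate bearing a β-hydrogen.
These conditions are the textbook signature of the E2 pathway.
A strong (often hindered) base removes a β-H in concert with loss of the leaving group — bimolecular elimination.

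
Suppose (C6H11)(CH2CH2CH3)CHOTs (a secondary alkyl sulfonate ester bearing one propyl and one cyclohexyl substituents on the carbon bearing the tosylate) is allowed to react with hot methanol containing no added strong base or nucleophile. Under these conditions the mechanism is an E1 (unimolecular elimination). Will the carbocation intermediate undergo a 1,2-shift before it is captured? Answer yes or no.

The first-formed carbocation is secondary.
The adjacent cyclohexyl carbon already bears 2 other carbon substituents and has a hydrogen to migrate; after a 1,2-hydride shift from that carbon the positive charge sits on a tertiary centre.
Tertiary is more stable than secondary, so the shift occurs.

yes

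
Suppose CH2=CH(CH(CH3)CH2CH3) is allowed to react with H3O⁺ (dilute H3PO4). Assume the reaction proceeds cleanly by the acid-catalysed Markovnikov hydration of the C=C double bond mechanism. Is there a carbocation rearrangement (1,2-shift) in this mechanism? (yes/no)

The first-formed carbocation is secondary.
The adjacent sec-butyl carbon already bears 2 other carbon substituents and has a hydrogen to migrate; after a 1,2-hydride shift from that carbon the positive charge sits on a tertiary centre.
Tertiary is more stable than secondary, so the shift occurs.

yes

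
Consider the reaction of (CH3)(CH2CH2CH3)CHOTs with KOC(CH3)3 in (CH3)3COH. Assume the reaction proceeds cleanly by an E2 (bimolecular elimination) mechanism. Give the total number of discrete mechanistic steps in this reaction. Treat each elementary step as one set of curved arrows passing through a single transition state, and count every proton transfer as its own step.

Step 1: Concerted anti-periplanar elimination: (CH3)3CO⁻ abstracts a β-H while TsO⁻ leaves, and the C–H electrons become the new C=C π bond — all in a single transition state.
Total: 1 elementary step.

1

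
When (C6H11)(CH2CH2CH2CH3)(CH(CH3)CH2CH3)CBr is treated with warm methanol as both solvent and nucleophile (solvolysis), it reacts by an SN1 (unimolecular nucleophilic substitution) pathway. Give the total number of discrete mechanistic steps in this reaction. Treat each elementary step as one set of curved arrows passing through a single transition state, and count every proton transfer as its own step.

3

Step 1: Ionisation: the C–Br σ-bond cleaves heterolytically; both bonding electrons depart with Br⁻, leaving a tertiary carbocation at the α-carbon.
(No 1,2-shift: no single shift to an adjacent carbon would give a more stable cation.)
Step 2: Nucleophilic capture: the oxygen of CH3OH bonds to the cationic carbon, producing an oxonium-ion intermediate.
Step 3: Deprotonation of the oxonium oxygen by solvent methanol yields the neutral ether.
Total: 3 elementary steps.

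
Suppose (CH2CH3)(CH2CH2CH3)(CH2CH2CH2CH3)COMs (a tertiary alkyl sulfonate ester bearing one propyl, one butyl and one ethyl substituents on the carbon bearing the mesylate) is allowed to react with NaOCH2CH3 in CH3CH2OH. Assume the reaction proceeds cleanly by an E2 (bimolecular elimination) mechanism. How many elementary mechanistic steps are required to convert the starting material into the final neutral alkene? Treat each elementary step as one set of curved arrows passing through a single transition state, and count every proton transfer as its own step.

1

Step 1: In one step, CH3CH2O⁻ pulls off a β-proton, the C–O bond cleaves, and a C=C double bond forms between the α- and β-carbons (E2, anti elimination).
Total: 1 elementary step.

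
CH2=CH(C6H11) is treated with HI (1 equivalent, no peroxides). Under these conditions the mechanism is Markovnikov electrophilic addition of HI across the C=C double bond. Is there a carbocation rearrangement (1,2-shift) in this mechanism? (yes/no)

yes

The first-formed carbocation is secondary.
The adjacent cyclohexyl carbon already bears 2 other carbon substituents and has a hydrogen to migrate; after a 1,2-hydride shift from that carbon the positive charge sits on a tertiary centre.
Tertiary is more stable than secondary, so the shift occurs.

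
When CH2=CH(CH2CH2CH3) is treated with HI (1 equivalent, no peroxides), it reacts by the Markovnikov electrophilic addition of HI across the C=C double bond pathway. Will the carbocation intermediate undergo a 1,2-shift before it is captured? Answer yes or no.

no

The first-formed carbocation is secondary.
No single 1,2-shift to an adjacent carbon would produce a more-substituted cation than the one already present, so no rearrangement occurs.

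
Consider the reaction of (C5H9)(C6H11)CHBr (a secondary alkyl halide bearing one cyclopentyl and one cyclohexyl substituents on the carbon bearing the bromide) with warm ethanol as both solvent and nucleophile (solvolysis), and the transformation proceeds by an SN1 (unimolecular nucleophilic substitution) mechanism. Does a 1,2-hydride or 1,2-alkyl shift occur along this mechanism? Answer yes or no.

The first-formed carbocation is secondary.
The adjacent cyclopentyl carbon already bears 2 other carbon substituents and has a hydrogen to migrate; after a 1,2-hydride shift from that carbon the positive charge sits on a tertiary centre.
Tertiary is more stable than secondary, so the shift occurs.

yes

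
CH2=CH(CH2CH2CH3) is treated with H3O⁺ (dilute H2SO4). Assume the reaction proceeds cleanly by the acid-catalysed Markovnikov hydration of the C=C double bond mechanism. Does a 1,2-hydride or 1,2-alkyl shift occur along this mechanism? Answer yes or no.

no

The first-formed carbocation is secondary.
No single 1,2-shift to an adjacent carbon would produce a more-substituted cation than the one already present, so no rearrangement occurs.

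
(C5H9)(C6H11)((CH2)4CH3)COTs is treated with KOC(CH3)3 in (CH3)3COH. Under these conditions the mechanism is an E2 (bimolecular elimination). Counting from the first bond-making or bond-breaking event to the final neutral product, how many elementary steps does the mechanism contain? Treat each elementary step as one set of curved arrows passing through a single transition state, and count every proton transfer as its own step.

1

Step 1: The strong base (CH3)3CO⁻ removes a β-hydrogen; in the same concerted event the electrons of the breaking C–H bond form the new π(C=C) bond and the C–O σ-bond breaks, expelling TsO⁻. Anti-periplanar geometry; one transition state.
Total: 1 elementary step.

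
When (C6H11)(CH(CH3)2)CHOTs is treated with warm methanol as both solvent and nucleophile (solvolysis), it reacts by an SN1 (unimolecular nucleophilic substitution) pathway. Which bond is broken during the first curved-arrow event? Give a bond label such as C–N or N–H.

Step 1: Rate-determining heterolysis of the C–O bond gives TsO⁻ and a secondary carbocation.
The bond broken in this step is the C–O bond.

C–O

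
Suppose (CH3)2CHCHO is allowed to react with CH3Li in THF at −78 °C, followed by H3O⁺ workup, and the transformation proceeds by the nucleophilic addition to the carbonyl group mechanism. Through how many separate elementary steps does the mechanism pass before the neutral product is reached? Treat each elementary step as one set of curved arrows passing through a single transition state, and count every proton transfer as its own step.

2

Step 1: the carbanion-like carbon of CH3Li attacks the sp² carbonyl carbon; the C=O π bond breaks and the electrons end up as a lone pair on the alkoxide oxygen of the tetrahedral intermediate.
Step 2: On H3O⁺ workup the alkoxide oxygen is protonated, giving an alcohol.
Total: 2 elementary steps.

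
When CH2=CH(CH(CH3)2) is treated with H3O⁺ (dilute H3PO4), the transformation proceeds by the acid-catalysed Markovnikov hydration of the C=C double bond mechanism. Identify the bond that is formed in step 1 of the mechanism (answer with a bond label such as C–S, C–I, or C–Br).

Step 1: The π electrons of the C=C bond attack a proton of H3O⁺; Markovnikov addition places the new C–H on the less-substituted alkene carbon, so the positive charge ends up on the more-substituted carbon — a secondary carbocation. H2O is released.
The bond formed in this step is the C–H bond.

C–H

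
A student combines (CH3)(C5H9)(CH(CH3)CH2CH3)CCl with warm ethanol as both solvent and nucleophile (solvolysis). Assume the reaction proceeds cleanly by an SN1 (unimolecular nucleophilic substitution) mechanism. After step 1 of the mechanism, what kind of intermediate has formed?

tertiary carbocation

Step 1: Rate-determining heterolysis of the C–Cl bond gives Cl⁻ and a tertiary carbocation.
After step 1 the species present is a tertiary carbocation.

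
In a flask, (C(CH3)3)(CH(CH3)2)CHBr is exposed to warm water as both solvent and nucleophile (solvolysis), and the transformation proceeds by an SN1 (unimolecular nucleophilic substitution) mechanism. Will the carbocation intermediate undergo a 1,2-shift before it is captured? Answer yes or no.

yes

The first-formed carbocation is secondary.
The adjacent isopropyl carbon already bears 2 other carbon substituents and has a hydrogen to migrate; after a 1,2-hydride shift from that carbon the positive charge sits on a tertiary centre.
Tertiary is more stable than secondary, so the shift occurs.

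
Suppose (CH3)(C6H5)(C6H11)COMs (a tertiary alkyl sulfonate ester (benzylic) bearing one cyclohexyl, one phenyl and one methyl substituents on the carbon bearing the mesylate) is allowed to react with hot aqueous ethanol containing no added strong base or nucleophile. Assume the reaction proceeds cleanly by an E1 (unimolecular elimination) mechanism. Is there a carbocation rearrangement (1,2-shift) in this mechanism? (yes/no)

no

The first-formed carbocation is tertiary.
No single 1,2-shift to an adjacent carbon would produce a more-substituted cation than the one already present, so no rearrangement occurs.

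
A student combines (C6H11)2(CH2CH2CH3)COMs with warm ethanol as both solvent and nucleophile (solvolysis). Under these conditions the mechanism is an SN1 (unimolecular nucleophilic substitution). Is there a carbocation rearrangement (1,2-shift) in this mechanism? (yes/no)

The first-formed carbocation is tertiary.
No single 1,2-shift to an adjacent carbon would produce a more-substituted cation than the one already present, so no rearrangement occurs.

no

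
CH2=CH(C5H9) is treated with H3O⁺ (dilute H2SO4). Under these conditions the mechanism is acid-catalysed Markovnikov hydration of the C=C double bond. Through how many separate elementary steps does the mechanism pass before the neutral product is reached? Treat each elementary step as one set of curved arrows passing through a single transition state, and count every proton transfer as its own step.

Step 1: The π electrons of the C=C bond attack a proton of H3O⁺; Markovnikov addition places the new C–H on the less-substituted alkene carbon, so the positive charge ends up on the more-substituted carbon — a secondary carbocation. H2O is released.
Step 2: A 1,2-hydride shift from the adjacent cyclopentyl carbon moves the positive charge from the secondary centre to an adjacent carbon, generating a more stable tertiary carbocation.
Step 3: Nucleophilic capture of the cation by H2O produces the protonated alcohol (an oxonium ion).
Step 4: Proton transfer from the O–H of the oxonium ion to H2O completes the catalytic cycle and yields the alcohol.
Total: 4 elementary steps.

4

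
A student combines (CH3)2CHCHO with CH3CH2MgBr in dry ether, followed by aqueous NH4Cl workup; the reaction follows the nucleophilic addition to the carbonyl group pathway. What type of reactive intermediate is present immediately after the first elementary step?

Step 1: the carbanion-like carbon of CH3CH2MgBr attacks the sp² carbonyl carbon; the C=O π bond breaks and the electrons end up as a lone pair on the alkoxide oxygen of the tetrahedral intermediate.
After step 1 the species present is a tetrahedral alkoxide intermediate.

tetrahedral alkoxide intermediate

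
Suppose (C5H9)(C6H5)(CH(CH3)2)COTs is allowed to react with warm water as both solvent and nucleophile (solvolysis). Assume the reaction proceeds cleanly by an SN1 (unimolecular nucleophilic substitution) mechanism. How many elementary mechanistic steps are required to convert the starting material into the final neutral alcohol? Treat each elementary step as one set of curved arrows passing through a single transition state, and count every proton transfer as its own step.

Step 1: Rate-determining heterolysis of the C–O bond gives TsO⁻ and a tertiary carbocation.
(No 1,2-shift: no single shift to an adjacent carbon would give a more stable cation.)
Step 2: A lone pair on the oxygen of H2O attacks the carbocation, forming a new C–O σ-bond and an oxonium ion.
Step 3: A second solvent molecule removes the proton on oxygen, giving the neutral alcohol product.
Total: 3 elementary steps.

3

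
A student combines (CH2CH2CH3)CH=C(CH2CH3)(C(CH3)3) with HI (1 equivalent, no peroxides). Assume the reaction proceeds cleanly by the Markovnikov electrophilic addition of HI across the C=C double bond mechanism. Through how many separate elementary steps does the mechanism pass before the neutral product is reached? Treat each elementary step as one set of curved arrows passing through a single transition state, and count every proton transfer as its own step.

2

Step 1: Protonation of the alkene by HI: the π bond acts as the nucleophile and picks up H⁺, giving the more stable (Markovnikov) tertiary carbocation. The H–I bond breaks heterolytically, releasing I⁻.
(No 1,2-shift: no single shift to an adjacent carbon would give a more stable cation.)
Step 2: Nucleophilic attack by I⁻ on the carbocation completes the addition, giving R–I.
Total: 2 elementary steps.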